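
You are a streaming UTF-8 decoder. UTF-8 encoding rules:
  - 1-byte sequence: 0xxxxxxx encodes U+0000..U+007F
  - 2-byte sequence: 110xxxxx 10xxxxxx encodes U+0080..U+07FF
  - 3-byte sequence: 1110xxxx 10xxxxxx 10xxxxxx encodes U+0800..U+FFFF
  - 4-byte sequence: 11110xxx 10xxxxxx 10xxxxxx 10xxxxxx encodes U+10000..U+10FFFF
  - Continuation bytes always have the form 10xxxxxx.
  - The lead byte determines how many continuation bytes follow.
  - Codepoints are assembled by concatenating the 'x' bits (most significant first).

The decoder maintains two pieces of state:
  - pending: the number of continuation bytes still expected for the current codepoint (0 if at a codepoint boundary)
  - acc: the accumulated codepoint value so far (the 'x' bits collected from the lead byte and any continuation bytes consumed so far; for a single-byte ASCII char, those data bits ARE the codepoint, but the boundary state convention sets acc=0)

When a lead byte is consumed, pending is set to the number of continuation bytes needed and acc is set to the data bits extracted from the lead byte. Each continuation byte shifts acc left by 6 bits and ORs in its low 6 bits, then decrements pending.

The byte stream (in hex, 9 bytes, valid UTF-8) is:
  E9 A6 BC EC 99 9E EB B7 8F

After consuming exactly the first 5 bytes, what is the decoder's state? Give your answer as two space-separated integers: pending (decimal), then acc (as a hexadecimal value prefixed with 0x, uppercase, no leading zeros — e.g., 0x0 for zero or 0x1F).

Answer: 1 0x319

Derivation:
Byte[0]=E9: 3-byte lead. pending=2, acc=0x9
Byte[1]=A6: continuation. acc=(acc<<6)|0x26=0x266, pending=1
Byte[2]=BC: continuation. acc=(acc<<6)|0x3C=0x99BC, pending=0
Byte[3]=EC: 3-byte lead. pending=2, acc=0xC
Byte[4]=99: continuation. acc=(acc<<6)|0x19=0x319, pending=1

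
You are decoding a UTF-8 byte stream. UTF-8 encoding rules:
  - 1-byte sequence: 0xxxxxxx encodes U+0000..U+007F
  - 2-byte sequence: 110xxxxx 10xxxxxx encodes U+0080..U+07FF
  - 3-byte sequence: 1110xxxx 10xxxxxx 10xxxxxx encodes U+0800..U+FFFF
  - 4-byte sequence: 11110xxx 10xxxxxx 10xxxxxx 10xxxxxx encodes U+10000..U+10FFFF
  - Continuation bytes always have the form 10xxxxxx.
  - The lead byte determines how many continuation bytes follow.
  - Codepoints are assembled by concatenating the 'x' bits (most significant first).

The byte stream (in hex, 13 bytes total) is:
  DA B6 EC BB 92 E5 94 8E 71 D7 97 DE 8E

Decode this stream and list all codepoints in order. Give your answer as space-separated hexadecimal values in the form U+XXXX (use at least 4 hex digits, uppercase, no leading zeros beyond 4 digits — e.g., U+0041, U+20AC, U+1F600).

Byte[0]=DA: 2-byte lead, need 1 cont bytes. acc=0x1A
Byte[1]=B6: continuation. acc=(acc<<6)|0x36=0x6B6
Completed: cp=U+06B6 (starts at byte 0)
Byte[2]=EC: 3-byte lead, need 2 cont bytes. acc=0xC
Byte[3]=BB: continuation. acc=(acc<<6)|0x3B=0x33B
Byte[4]=92: continuation. acc=(acc<<6)|0x12=0xCED2
Completed: cp=U+CED2 (starts at byte 2)
Byte[5]=E5: 3-byte lead, need 2 cont bytes. acc=0x5
Byte[6]=94: continuation. acc=(acc<<6)|0x14=0x154
Byte[7]=8E: continuation. acc=(acc<<6)|0x0E=0x550E
Completed: cp=U+550E (starts at byte 5)
Byte[8]=71: 1-byte ASCII. cp=U+0071
Byte[9]=D7: 2-byte lead, need 1 cont bytes. acc=0x17
Byte[10]=97: continuation. acc=(acc<<6)|0x17=0x5D7
Completed: cp=U+05D7 (starts at byte 9)
Byte[11]=DE: 2-byte lead, need 1 cont bytes. acc=0x1E
Byte[12]=8E: continuation. acc=(acc<<6)|0x0E=0x78E
Completed: cp=U+078E (starts at byte 11)

Answer: U+06B6 U+CED2 U+550E U+0071 U+05D7 U+078E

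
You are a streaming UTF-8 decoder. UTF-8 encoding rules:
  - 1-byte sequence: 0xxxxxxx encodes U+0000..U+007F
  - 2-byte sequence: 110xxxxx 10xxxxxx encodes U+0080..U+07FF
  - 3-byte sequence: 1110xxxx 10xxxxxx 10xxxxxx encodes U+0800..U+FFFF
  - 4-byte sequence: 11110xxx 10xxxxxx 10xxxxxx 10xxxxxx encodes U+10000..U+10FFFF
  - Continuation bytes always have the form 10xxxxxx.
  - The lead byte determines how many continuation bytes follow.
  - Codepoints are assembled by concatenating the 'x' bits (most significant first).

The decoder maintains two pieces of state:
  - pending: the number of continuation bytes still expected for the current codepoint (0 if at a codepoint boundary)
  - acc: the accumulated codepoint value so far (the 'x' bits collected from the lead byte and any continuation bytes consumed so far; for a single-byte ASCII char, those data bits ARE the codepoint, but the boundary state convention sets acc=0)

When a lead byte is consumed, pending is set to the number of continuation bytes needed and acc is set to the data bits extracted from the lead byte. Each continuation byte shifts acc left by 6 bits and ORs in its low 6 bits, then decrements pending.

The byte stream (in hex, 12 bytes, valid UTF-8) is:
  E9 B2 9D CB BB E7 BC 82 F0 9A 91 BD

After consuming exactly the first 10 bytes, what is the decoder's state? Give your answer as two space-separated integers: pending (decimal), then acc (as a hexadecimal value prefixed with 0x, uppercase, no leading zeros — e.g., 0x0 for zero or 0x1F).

Answer: 2 0x1A

Derivation:
Byte[0]=E9: 3-byte lead. pending=2, acc=0x9
Byte[1]=B2: continuation. acc=(acc<<6)|0x32=0x272, pending=1
Byte[2]=9D: continuation. acc=(acc<<6)|0x1D=0x9C9D, pending=0
Byte[3]=CB: 2-byte lead. pending=1, acc=0xB
Byte[4]=BB: continuation. acc=(acc<<6)|0x3B=0x2FB, pending=0
Byte[5]=E7: 3-byte lead. pending=2, acc=0x7
Byte[6]=BC: continuation. acc=(acc<<6)|0x3C=0x1FC, pending=1
Byte[7]=82: continuation. acc=(acc<<6)|0x02=0x7F02, pending=0
Byte[8]=F0: 4-byte lead. pending=3, acc=0x0
Byte[9]=9A: continuation. acc=(acc<<6)|0x1A=0x1A, pending=2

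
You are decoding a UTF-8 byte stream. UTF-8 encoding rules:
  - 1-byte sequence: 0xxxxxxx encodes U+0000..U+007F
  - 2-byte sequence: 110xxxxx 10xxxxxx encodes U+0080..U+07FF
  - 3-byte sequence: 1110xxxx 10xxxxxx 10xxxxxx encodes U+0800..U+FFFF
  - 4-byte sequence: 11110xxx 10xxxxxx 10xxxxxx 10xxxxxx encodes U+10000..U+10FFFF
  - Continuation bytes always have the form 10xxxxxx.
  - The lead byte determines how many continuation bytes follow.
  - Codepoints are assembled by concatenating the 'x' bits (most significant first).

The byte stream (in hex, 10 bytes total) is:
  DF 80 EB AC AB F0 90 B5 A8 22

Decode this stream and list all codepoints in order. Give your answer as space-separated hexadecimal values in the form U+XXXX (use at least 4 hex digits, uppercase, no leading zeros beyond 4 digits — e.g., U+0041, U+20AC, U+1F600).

Byte[0]=DF: 2-byte lead, need 1 cont bytes. acc=0x1F
Byte[1]=80: continuation. acc=(acc<<6)|0x00=0x7C0
Completed: cp=U+07C0 (starts at byte 0)
Byte[2]=EB: 3-byte lead, need 2 cont bytes. acc=0xB
Byte[3]=AC: continuation. acc=(acc<<6)|0x2C=0x2EC
Byte[4]=AB: continuation. acc=(acc<<6)|0x2B=0xBB2B
Completed: cp=U+BB2B (starts at byte 2)
Byte[5]=F0: 4-byte lead, need 3 cont bytes. acc=0x0
Byte[6]=90: continuation. acc=(acc<<6)|0x10=0x10
Byte[7]=B5: continuation. acc=(acc<<6)|0x35=0x435
Byte[8]=A8: continuation. acc=(acc<<6)|0x28=0x10D68
Completed: cp=U+10D68 (starts at byte 5)
Byte[9]=22: 1-byte ASCII. cp=U+0022

Answer: U+07C0 U+BB2B U+10D68 U+0022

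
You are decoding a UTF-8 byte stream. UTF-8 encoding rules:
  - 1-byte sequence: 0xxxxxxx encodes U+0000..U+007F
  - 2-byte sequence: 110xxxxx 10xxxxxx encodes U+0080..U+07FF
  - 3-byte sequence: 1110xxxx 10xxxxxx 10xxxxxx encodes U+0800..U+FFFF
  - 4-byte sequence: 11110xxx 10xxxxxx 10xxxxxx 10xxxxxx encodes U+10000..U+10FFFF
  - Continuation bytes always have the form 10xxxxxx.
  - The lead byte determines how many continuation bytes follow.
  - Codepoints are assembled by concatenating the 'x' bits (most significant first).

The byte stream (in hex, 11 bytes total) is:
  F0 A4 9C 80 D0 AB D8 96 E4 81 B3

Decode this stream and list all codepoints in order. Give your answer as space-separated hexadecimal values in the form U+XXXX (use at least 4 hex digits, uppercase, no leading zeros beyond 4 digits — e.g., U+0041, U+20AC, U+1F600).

Answer: U+24700 U+042B U+0616 U+4073

Derivation:
Byte[0]=F0: 4-byte lead, need 3 cont bytes. acc=0x0
Byte[1]=A4: continuation. acc=(acc<<6)|0x24=0x24
Byte[2]=9C: continuation. acc=(acc<<6)|0x1C=0x91C
Byte[3]=80: continuation. acc=(acc<<6)|0x00=0x24700
Completed: cp=U+24700 (starts at byte 0)
Byte[4]=D0: 2-byte lead, need 1 cont bytes. acc=0x10
Byte[5]=AB: continuation. acc=(acc<<6)|0x2B=0x42B
Completed: cp=U+042B (starts at byte 4)
Byte[6]=D8: 2-byte lead, need 1 cont bytes. acc=0x18
Byte[7]=96: continuation. acc=(acc<<6)|0x16=0x616
Completed: cp=U+0616 (starts at byte 6)
Byte[8]=E4: 3-byte lead, need 2 cont bytes. acc=0x4
Byte[9]=81: continuation. acc=(acc<<6)|0x01=0x101
Byte[10]=B3: continuation. acc=(acc<<6)|0x33=0x4073
Completed: cp=U+4073 (starts at byte 8)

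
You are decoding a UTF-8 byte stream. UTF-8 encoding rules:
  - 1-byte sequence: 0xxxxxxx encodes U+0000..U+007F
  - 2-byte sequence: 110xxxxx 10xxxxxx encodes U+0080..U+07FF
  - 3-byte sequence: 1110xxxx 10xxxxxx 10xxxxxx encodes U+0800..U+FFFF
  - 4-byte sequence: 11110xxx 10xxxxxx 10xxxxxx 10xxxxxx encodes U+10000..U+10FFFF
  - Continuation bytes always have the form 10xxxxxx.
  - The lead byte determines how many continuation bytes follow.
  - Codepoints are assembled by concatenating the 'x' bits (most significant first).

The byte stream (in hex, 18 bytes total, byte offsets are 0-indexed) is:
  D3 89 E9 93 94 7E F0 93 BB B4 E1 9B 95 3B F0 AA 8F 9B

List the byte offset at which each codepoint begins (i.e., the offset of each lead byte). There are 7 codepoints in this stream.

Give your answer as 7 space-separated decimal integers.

Byte[0]=D3: 2-byte lead, need 1 cont bytes. acc=0x13
Byte[1]=89: continuation. acc=(acc<<6)|0x09=0x4C9
Completed: cp=U+04C9 (starts at byte 0)
Byte[2]=E9: 3-byte lead, need 2 cont bytes. acc=0x9
Byte[3]=93: continuation. acc=(acc<<6)|0x13=0x253
Byte[4]=94: continuation. acc=(acc<<6)|0x14=0x94D4
Completed: cp=U+94D4 (starts at byte 2)
Byte[5]=7E: 1-byte ASCII. cp=U+007E
Byte[6]=F0: 4-byte lead, need 3 cont bytes. acc=0x0
Byte[7]=93: continuation. acc=(acc<<6)|0x13=0x13
Byte[8]=BB: continuation. acc=(acc<<6)|0x3B=0x4FB
Byte[9]=B4: continuation. acc=(acc<<6)|0x34=0x13EF4
Completed: cp=U+13EF4 (starts at byte 6)
Byte[10]=E1: 3-byte lead, need 2 cont bytes. acc=0x1
Byte[11]=9B: continuation. acc=(acc<<6)|0x1B=0x5B
Byte[12]=95: continuation. acc=(acc<<6)|0x15=0x16D5
Completed: cp=U+16D5 (starts at byte 10)
Byte[13]=3B: 1-byte ASCII. cp=U+003B
Byte[14]=F0: 4-byte lead, need 3 cont bytes. acc=0x0
Byte[15]=AA: continuation. acc=(acc<<6)|0x2A=0x2A
Byte[16]=8F: continuation. acc=(acc<<6)|0x0F=0xA8F
Byte[17]=9B: continuation. acc=(acc<<6)|0x1B=0x2A3DB
Completed: cp=U+2A3DB (starts at byte 14)

Answer: 0 2 5 6 10 13 14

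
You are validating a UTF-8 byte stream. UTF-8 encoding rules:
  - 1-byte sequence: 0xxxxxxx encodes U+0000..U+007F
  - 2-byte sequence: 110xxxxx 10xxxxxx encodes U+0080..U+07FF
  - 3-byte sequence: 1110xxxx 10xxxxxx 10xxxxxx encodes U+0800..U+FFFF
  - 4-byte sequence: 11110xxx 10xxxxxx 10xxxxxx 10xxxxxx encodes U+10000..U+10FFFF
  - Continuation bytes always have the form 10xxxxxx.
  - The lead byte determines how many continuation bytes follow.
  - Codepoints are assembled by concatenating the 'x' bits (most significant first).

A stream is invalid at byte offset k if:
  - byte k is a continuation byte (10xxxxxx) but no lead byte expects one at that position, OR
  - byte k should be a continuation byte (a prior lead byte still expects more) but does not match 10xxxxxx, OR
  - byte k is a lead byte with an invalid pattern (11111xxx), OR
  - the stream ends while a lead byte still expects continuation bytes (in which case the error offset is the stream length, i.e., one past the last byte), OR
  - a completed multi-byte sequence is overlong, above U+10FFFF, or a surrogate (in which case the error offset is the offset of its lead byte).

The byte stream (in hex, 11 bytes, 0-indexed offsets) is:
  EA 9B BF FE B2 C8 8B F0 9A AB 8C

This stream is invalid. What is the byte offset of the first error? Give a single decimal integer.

Byte[0]=EA: 3-byte lead, need 2 cont bytes. acc=0xA
Byte[1]=9B: continuation. acc=(acc<<6)|0x1B=0x29B
Byte[2]=BF: continuation. acc=(acc<<6)|0x3F=0xA6FF
Completed: cp=U+A6FF (starts at byte 0)
Byte[3]=FE: INVALID lead byte (not 0xxx/110x/1110/11110)

Answer: 3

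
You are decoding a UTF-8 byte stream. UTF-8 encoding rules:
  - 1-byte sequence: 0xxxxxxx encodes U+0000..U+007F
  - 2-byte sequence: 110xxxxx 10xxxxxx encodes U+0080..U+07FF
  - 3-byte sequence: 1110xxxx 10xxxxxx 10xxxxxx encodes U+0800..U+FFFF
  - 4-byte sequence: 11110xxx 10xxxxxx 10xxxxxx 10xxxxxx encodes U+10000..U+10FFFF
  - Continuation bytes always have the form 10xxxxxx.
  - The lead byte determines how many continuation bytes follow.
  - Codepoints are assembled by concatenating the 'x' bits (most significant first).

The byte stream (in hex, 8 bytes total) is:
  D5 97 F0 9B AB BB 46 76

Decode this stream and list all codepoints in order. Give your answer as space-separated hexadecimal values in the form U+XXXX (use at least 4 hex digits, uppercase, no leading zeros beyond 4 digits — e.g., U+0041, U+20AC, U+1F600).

Answer: U+0557 U+1BAFB U+0046 U+0076

Derivation:
Byte[0]=D5: 2-byte lead, need 1 cont bytes. acc=0x15
Byte[1]=97: continuation. acc=(acc<<6)|0x17=0x557
Completed: cp=U+0557 (starts at byte 0)
Byte[2]=F0: 4-byte lead, need 3 cont bytes. acc=0x0
Byte[3]=9B: continuation. acc=(acc<<6)|0x1B=0x1B
Byte[4]=AB: continuation. acc=(acc<<6)|0x2B=0x6EB
Byte[5]=BB: continuation. acc=(acc<<6)|0x3B=0x1BAFB
Completed: cp=U+1BAFB (starts at byte 2)
Byte[6]=46: 1-byte ASCII. cp=U+0046
Byte[7]=76: 1-byte ASCII. cp=U+0076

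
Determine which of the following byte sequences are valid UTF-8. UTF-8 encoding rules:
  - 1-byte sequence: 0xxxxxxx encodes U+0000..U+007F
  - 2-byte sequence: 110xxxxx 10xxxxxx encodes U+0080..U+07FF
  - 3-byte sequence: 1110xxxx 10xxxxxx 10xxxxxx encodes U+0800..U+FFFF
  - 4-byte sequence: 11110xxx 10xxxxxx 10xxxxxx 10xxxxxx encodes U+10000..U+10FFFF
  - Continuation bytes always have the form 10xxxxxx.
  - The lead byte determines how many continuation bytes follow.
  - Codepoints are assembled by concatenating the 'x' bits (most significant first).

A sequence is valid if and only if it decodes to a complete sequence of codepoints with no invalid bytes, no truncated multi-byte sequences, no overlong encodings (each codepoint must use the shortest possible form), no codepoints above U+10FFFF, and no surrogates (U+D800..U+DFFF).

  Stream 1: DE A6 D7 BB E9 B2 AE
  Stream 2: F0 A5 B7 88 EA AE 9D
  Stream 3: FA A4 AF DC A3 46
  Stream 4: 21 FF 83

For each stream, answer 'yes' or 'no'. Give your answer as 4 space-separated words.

Stream 1: decodes cleanly. VALID
Stream 2: decodes cleanly. VALID
Stream 3: error at byte offset 0. INVALID
Stream 4: error at byte offset 1. INVALID

Answer: yes yes no no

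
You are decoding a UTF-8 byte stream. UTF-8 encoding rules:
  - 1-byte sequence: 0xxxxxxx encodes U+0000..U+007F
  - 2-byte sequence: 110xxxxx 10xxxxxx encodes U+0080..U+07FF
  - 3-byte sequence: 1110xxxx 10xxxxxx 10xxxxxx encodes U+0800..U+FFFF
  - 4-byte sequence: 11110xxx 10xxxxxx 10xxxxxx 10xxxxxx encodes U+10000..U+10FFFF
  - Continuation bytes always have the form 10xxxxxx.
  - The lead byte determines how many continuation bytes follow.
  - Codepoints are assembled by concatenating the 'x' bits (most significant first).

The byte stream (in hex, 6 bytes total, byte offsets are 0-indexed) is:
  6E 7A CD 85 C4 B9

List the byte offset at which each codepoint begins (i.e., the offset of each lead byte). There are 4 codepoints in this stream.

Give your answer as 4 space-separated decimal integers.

Answer: 0 1 2 4

Derivation:
Byte[0]=6E: 1-byte ASCII. cp=U+006E
Byte[1]=7A: 1-byte ASCII. cp=U+007A
Byte[2]=CD: 2-byte lead, need 1 cont bytes. acc=0xD
Byte[3]=85: continuation. acc=(acc<<6)|0x05=0x345
Completed: cp=U+0345 (starts at byte 2)
Byte[4]=C4: 2-byte lead, need 1 cont bytes. acc=0x4
Byte[5]=B9: continuation. acc=(acc<<6)|0x39=0x139
Completed: cp=U+0139 (starts at byte 4)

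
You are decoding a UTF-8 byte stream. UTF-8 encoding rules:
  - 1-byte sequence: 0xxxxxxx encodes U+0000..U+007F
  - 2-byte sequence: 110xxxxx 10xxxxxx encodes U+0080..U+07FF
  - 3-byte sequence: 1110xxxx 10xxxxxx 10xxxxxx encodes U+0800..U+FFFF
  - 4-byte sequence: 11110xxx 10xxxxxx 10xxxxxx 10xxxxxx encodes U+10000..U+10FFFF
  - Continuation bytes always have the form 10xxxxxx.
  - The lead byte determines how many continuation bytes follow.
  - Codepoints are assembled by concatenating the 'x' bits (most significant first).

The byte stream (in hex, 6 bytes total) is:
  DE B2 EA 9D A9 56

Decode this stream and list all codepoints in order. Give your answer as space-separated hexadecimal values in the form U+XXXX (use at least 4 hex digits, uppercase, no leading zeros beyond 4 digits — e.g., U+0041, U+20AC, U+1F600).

Byte[0]=DE: 2-byte lead, need 1 cont bytes. acc=0x1E
Byte[1]=B2: continuation. acc=(acc<<6)|0x32=0x7B2
Completed: cp=U+07B2 (starts at byte 0)
Byte[2]=EA: 3-byte lead, need 2 cont bytes. acc=0xA
Byte[3]=9D: continuation. acc=(acc<<6)|0x1D=0x29D
Byte[4]=A9: continuation. acc=(acc<<6)|0x29=0xA769
Completed: cp=U+A769 (starts at byte 2)
Byte[5]=56: 1-byte ASCII. cp=U+0056

Answer: U+07B2 U+A769 U+0056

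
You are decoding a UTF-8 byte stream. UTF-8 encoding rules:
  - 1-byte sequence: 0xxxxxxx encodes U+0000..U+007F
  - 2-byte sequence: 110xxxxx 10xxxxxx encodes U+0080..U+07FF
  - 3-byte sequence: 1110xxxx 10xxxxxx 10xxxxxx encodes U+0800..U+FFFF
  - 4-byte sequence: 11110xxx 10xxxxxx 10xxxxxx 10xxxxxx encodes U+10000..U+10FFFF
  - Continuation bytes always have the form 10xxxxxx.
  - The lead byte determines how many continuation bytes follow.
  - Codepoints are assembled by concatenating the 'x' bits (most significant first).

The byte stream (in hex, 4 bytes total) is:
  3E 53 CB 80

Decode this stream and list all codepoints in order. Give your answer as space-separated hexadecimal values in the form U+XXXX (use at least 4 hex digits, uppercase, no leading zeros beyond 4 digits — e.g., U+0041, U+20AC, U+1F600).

Answer: U+003E U+0053 U+02C0

Derivation:
Byte[0]=3E: 1-byte ASCII. cp=U+003E
Byte[1]=53: 1-byte ASCII. cp=U+0053
Byte[2]=CB: 2-byte lead, need 1 cont bytes. acc=0xB
Byte[3]=80: continuation. acc=(acc<<6)|0x00=0x2C0
Completed: cp=U+02C0 (starts at byte 2)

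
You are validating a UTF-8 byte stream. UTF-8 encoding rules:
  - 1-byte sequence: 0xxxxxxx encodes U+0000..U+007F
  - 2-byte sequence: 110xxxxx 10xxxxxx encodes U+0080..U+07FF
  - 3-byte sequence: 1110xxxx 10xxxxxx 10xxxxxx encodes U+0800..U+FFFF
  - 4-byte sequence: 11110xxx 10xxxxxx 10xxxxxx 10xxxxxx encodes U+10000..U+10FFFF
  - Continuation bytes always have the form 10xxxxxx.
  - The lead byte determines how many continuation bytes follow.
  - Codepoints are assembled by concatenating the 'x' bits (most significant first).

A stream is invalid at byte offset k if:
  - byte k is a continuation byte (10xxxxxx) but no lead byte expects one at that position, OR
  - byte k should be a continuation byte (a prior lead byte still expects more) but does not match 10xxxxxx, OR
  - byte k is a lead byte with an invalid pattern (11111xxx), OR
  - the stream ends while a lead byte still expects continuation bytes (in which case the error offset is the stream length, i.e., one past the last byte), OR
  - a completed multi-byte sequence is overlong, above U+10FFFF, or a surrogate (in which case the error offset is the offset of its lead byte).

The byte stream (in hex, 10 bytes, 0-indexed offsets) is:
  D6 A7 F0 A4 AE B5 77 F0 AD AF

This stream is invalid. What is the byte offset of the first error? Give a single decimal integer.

Answer: 10

Derivation:
Byte[0]=D6: 2-byte lead, need 1 cont bytes. acc=0x16
Byte[1]=A7: continuation. acc=(acc<<6)|0x27=0x5A7
Completed: cp=U+05A7 (starts at byte 0)
Byte[2]=F0: 4-byte lead, need 3 cont bytes. acc=0x0
Byte[3]=A4: continuation. acc=(acc<<6)|0x24=0x24
Byte[4]=AE: continuation. acc=(acc<<6)|0x2E=0x92E
Byte[5]=B5: continuation. acc=(acc<<6)|0x35=0x24BB5
Completed: cp=U+24BB5 (starts at byte 2)
Byte[6]=77: 1-byte ASCII. cp=U+0077
Byte[7]=F0: 4-byte lead, need 3 cont bytes. acc=0x0
Byte[8]=AD: continuation. acc=(acc<<6)|0x2D=0x2D
Byte[9]=AF: continuation. acc=(acc<<6)|0x2F=0xB6F
Byte[10]: stream ended, expected continuation. INVALID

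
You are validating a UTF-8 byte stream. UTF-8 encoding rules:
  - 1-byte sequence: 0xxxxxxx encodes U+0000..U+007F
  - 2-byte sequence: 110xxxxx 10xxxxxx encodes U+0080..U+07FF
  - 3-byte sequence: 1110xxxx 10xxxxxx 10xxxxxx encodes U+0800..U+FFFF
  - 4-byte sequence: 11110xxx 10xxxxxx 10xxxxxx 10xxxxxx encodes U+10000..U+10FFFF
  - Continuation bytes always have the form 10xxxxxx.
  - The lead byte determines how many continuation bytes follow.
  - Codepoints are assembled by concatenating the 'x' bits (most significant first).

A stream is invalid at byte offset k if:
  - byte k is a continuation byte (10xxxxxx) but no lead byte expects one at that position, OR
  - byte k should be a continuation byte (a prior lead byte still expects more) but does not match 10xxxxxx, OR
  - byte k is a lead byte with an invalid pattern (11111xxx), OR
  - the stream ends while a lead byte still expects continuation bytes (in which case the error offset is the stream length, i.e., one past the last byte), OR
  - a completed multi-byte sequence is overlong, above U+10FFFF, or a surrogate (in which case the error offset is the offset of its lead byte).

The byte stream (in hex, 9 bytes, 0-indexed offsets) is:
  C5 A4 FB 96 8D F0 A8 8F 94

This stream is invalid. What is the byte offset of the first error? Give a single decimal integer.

Byte[0]=C5: 2-byte lead, need 1 cont bytes. acc=0x5
Byte[1]=A4: continuation. acc=(acc<<6)|0x24=0x164
Completed: cp=U+0164 (starts at byte 0)
Byte[2]=FB: INVALID lead byte (not 0xxx/110x/1110/11110)

Answer: 2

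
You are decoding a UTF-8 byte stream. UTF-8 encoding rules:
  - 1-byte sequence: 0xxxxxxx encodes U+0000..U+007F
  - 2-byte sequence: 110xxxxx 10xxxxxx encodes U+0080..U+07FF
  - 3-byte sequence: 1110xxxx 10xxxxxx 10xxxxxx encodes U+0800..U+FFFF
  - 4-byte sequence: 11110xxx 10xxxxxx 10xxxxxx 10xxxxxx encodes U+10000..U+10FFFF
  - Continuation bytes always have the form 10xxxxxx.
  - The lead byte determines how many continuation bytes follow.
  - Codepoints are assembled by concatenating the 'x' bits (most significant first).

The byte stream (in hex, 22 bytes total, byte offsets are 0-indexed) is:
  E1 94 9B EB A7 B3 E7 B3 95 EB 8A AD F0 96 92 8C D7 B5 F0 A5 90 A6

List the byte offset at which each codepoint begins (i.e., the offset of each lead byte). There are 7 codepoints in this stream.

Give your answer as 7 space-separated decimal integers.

Byte[0]=E1: 3-byte lead, need 2 cont bytes. acc=0x1
Byte[1]=94: continuation. acc=(acc<<6)|0x14=0x54
Byte[2]=9B: continuation. acc=(acc<<6)|0x1B=0x151B
Completed: cp=U+151B (starts at byte 0)
Byte[3]=EB: 3-byte lead, need 2 cont bytes. acc=0xB
Byte[4]=A7: continuation. acc=(acc<<6)|0x27=0x2E7
Byte[5]=B3: continuation. acc=(acc<<6)|0x33=0xB9F3
Completed: cp=U+B9F3 (starts at byte 3)
Byte[6]=E7: 3-byte lead, need 2 cont bytes. acc=0x7
Byte[7]=B3: continuation. acc=(acc<<6)|0x33=0x1F3
Byte[8]=95: continuation. acc=(acc<<6)|0x15=0x7CD5
Completed: cp=U+7CD5 (starts at byte 6)
Byte[9]=EB: 3-byte lead, need 2 cont bytes. acc=0xB
Byte[10]=8A: continuation. acc=(acc<<6)|0x0A=0x2CA
Byte[11]=AD: continuation. acc=(acc<<6)|0x2D=0xB2AD
Completed: cp=U+B2AD (starts at byte 9)
Byte[12]=F0: 4-byte lead, need 3 cont bytes. acc=0x0
Byte[13]=96: continuation. acc=(acc<<6)|0x16=0x16
Byte[14]=92: continuation. acc=(acc<<6)|0x12=0x592
Byte[15]=8C: continuation. acc=(acc<<6)|0x0C=0x1648C
Completed: cp=U+1648C (starts at byte 12)
Byte[16]=D7: 2-byte lead, need 1 cont bytes. acc=0x17
Byte[17]=B5: continuation. acc=(acc<<6)|0x35=0x5F5
Completed: cp=U+05F5 (starts at byte 16)
Byte[18]=F0: 4-byte lead, need 3 cont bytes. acc=0x0
Byte[19]=A5: continuation. acc=(acc<<6)|0x25=0x25
Byte[20]=90: continuation. acc=(acc<<6)|0x10=0x950
Byte[21]=A6: continuation. acc=(acc<<6)|0x26=0x25426
Completed: cp=U+25426 (starts at byte 18)

Answer: 0 3 6 9 12 16 18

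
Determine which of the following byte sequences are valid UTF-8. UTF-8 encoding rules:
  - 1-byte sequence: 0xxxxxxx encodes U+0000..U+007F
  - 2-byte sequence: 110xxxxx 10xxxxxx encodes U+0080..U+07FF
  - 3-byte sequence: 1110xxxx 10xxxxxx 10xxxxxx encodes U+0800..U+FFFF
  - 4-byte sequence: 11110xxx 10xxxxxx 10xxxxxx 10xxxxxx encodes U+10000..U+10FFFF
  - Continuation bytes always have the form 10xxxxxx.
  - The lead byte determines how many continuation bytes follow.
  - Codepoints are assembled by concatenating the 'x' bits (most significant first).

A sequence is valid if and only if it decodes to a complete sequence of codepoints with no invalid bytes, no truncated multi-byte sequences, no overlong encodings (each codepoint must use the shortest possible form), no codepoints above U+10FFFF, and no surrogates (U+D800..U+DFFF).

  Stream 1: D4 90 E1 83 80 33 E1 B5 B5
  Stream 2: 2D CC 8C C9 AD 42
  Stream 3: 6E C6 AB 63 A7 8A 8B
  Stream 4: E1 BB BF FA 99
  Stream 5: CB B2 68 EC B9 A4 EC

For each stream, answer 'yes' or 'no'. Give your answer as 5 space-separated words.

Stream 1: decodes cleanly. VALID
Stream 2: decodes cleanly. VALID
Stream 3: error at byte offset 4. INVALID
Stream 4: error at byte offset 3. INVALID
Stream 5: error at byte offset 7. INVALID

Answer: yes yes no no no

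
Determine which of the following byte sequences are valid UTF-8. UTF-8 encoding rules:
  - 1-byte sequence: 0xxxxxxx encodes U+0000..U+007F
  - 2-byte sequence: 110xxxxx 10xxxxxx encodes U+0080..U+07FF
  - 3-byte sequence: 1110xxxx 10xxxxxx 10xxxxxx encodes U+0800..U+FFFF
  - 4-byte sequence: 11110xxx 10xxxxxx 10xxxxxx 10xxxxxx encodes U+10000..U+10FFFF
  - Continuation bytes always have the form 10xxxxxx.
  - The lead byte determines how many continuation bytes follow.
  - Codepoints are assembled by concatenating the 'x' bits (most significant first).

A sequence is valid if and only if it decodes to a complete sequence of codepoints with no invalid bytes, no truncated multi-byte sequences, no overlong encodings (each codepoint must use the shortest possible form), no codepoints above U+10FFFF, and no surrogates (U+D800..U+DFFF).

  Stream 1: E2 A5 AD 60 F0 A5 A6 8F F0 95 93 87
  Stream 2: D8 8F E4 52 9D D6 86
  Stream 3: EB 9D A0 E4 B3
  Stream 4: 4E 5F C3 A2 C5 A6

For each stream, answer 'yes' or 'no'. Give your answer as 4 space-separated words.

Stream 1: decodes cleanly. VALID
Stream 2: error at byte offset 3. INVALID
Stream 3: error at byte offset 5. INVALID
Stream 4: decodes cleanly. VALID

Answer: yes no no yes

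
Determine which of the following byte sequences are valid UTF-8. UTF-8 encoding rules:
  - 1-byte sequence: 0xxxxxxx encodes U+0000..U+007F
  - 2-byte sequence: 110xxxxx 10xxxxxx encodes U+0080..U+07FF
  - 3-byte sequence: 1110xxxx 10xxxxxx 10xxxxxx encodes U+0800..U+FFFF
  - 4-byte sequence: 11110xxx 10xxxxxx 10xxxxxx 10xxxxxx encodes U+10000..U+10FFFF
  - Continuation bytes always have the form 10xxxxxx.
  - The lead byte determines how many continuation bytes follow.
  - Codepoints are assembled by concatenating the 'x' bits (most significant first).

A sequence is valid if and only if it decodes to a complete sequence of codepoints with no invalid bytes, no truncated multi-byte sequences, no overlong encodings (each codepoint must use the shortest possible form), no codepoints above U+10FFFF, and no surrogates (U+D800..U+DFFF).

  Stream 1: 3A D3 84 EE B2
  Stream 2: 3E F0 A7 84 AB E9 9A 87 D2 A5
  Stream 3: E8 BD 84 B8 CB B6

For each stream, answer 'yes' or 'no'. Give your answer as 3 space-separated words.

Stream 1: error at byte offset 5. INVALID
Stream 2: decodes cleanly. VALID
Stream 3: error at byte offset 3. INVALID

Answer: no yes no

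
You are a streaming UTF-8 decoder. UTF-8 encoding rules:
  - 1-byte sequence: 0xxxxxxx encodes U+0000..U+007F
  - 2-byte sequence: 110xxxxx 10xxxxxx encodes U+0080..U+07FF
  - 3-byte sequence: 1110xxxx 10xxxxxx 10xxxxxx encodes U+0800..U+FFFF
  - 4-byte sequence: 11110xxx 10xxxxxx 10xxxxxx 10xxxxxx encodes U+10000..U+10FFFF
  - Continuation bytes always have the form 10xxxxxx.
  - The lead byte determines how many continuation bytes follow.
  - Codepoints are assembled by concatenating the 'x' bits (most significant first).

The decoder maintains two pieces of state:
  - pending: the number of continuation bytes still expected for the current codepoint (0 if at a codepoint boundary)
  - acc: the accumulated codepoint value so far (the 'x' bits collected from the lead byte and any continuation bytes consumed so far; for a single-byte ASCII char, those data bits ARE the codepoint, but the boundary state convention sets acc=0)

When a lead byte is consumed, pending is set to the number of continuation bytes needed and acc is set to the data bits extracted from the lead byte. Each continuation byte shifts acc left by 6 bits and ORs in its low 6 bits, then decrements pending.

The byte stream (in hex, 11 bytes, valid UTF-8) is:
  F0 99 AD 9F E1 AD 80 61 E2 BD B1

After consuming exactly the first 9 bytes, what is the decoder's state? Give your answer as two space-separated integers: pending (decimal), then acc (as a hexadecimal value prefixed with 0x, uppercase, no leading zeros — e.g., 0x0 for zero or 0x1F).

Byte[0]=F0: 4-byte lead. pending=3, acc=0x0
Byte[1]=99: continuation. acc=(acc<<6)|0x19=0x19, pending=2
Byte[2]=AD: continuation. acc=(acc<<6)|0x2D=0x66D, pending=1
Byte[3]=9F: continuation. acc=(acc<<6)|0x1F=0x19B5F, pending=0
Byte[4]=E1: 3-byte lead. pending=2, acc=0x1
Byte[5]=AD: continuation. acc=(acc<<6)|0x2D=0x6D, pending=1
Byte[6]=80: continuation. acc=(acc<<6)|0x00=0x1B40, pending=0
Byte[7]=61: 1-byte. pending=0, acc=0x0
Byte[8]=E2: 3-byte lead. pending=2, acc=0x2

Answer: 2 0x2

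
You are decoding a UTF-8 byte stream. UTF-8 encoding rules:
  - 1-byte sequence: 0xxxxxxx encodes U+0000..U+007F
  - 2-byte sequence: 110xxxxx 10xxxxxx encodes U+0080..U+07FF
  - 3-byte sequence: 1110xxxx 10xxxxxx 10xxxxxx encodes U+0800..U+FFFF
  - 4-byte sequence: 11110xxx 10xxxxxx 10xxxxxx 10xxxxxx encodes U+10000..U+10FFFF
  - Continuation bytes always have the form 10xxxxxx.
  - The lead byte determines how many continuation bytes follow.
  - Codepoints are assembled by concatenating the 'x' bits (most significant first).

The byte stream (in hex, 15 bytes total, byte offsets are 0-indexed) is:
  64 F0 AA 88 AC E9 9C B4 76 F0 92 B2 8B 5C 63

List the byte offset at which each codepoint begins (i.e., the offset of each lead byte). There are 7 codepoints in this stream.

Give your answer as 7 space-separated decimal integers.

Byte[0]=64: 1-byte ASCII. cp=U+0064
Byte[1]=F0: 4-byte lead, need 3 cont bytes. acc=0x0
Byte[2]=AA: continuation. acc=(acc<<6)|0x2A=0x2A
Byte[3]=88: continuation. acc=(acc<<6)|0x08=0xA88
Byte[4]=AC: continuation. acc=(acc<<6)|0x2C=0x2A22C
Completed: cp=U+2A22C (starts at byte 1)
Byte[5]=E9: 3-byte lead, need 2 cont bytes. acc=0x9
Byte[6]=9C: continuation. acc=(acc<<6)|0x1C=0x25C
Byte[7]=B4: continuation. acc=(acc<<6)|0x34=0x9734
Completed: cp=U+9734 (starts at byte 5)
Byte[8]=76: 1-byte ASCII. cp=U+0076
Byte[9]=F0: 4-byte lead, need 3 cont bytes. acc=0x0
Byte[10]=92: continuation. acc=(acc<<6)|0x12=0x12
Byte[11]=B2: continuation. acc=(acc<<6)|0x32=0x4B2
Byte[12]=8B: continuation. acc=(acc<<6)|0x0B=0x12C8B
Completed: cp=U+12C8B (starts at byte 9)
Byte[13]=5C: 1-byte ASCII. cp=U+005C
Byte[14]=63: 1-byte ASCII. cp=U+0063

Answer: 0 1 5 8 9 13 14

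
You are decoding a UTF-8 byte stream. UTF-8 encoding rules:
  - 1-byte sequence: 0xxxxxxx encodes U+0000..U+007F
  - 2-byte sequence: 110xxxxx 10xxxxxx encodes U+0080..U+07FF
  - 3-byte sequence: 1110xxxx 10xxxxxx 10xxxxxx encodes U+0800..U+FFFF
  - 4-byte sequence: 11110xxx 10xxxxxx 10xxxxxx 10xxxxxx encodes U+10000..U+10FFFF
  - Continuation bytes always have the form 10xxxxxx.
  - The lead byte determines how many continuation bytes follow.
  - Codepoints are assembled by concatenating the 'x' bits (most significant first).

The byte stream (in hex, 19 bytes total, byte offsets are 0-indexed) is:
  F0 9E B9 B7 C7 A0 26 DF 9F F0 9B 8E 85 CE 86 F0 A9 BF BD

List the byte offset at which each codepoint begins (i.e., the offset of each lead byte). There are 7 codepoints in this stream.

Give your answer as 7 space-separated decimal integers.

Answer: 0 4 6 7 9 13 15

Derivation:
Byte[0]=F0: 4-byte lead, need 3 cont bytes. acc=0x0
Byte[1]=9E: continuation. acc=(acc<<6)|0x1E=0x1E
Byte[2]=B9: continuation. acc=(acc<<6)|0x39=0x7B9
Byte[3]=B7: continuation. acc=(acc<<6)|0x37=0x1EE77
Completed: cp=U+1EE77 (starts at byte 0)
Byte[4]=C7: 2-byte lead, need 1 cont bytes. acc=0x7
Byte[5]=A0: continuation. acc=(acc<<6)|0x20=0x1E0
Completed: cp=U+01E0 (starts at byte 4)
Byte[6]=26: 1-byte ASCII. cp=U+0026
Byte[7]=DF: 2-byte lead, need 1 cont bytes. acc=0x1F
Byte[8]=9F: continuation. acc=(acc<<6)|0x1F=0x7DF
Completed: cp=U+07DF (starts at byte 7)
Byte[9]=F0: 4-byte lead, need 3 cont bytes. acc=0x0
Byte[10]=9B: continuation. acc=(acc<<6)|0x1B=0x1B
Byte[11]=8E: continuation. acc=(acc<<6)|0x0E=0x6CE
Byte[12]=85: continuation. acc=(acc<<6)|0x05=0x1B385
Completed: cp=U+1B385 (starts at byte 9)
Byte[13]=CE: 2-byte lead, need 1 cont bytes. acc=0xE
Byte[14]=86: continuation. acc=(acc<<6)|0x06=0x386
Completed: cp=U+0386 (starts at byte 13)
Byte[15]=F0: 4-byte lead, need 3 cont bytes. acc=0x0
Byte[16]=A9: continuation. acc=(acc<<6)|0x29=0x29
Byte[17]=BF: continuation. acc=(acc<<6)|0x3F=0xA7F
Byte[18]=BD: continuation. acc=(acc<<6)|0x3D=0x29FFD
Completed: cp=U+29FFD (starts at byte 15)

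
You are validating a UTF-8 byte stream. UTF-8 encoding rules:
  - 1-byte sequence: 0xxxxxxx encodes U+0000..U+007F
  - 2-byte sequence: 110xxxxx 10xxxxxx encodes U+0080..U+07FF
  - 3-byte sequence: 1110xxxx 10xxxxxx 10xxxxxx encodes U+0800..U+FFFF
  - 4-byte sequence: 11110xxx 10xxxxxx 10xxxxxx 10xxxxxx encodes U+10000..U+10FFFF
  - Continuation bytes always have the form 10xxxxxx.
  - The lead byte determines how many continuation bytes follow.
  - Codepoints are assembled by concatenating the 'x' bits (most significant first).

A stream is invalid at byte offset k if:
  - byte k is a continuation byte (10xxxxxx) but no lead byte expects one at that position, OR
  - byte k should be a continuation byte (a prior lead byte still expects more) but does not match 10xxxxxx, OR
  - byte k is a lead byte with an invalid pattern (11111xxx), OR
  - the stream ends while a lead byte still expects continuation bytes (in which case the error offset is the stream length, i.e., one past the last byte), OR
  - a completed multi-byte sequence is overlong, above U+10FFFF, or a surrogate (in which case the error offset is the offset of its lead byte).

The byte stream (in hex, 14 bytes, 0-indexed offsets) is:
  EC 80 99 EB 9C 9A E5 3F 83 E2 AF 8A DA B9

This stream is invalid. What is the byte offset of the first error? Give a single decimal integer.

Byte[0]=EC: 3-byte lead, need 2 cont bytes. acc=0xC
Byte[1]=80: continuation. acc=(acc<<6)|0x00=0x300
Byte[2]=99: continuation. acc=(acc<<6)|0x19=0xC019
Completed: cp=U+C019 (starts at byte 0)
Byte[3]=EB: 3-byte lead, need 2 cont bytes. acc=0xB
Byte[4]=9C: continuation. acc=(acc<<6)|0x1C=0x2DC
Byte[5]=9A: continuation. acc=(acc<<6)|0x1A=0xB71A
Completed: cp=U+B71A (starts at byte 3)
Byte[6]=E5: 3-byte lead, need 2 cont bytes. acc=0x5
Byte[7]=3F: expected 10xxxxxx continuation. INVALID

Answer: 7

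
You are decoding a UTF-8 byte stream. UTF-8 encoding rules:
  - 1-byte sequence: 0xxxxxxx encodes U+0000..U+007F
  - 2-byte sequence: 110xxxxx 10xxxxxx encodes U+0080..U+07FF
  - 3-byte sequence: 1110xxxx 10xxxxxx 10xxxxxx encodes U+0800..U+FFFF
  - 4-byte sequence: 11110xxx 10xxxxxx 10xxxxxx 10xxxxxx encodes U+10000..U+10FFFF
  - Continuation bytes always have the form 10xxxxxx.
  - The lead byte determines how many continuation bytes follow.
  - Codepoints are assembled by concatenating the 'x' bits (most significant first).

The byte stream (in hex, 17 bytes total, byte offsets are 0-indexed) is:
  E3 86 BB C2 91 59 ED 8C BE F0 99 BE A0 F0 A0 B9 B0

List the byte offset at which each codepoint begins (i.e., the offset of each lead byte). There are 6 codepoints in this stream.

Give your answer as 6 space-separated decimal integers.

Byte[0]=E3: 3-byte lead, need 2 cont bytes. acc=0x3
Byte[1]=86: continuation. acc=(acc<<6)|0x06=0xC6
Byte[2]=BB: continuation. acc=(acc<<6)|0x3B=0x31BB
Completed: cp=U+31BB (starts at byte 0)
Byte[3]=C2: 2-byte lead, need 1 cont bytes. acc=0x2
Byte[4]=91: continuation. acc=(acc<<6)|0x11=0x91
Completed: cp=U+0091 (starts at byte 3)
Byte[5]=59: 1-byte ASCII. cp=U+0059
Byte[6]=ED: 3-byte lead, need 2 cont bytes. acc=0xD
Byte[7]=8C: continuation. acc=(acc<<6)|0x0C=0x34C
Byte[8]=BE: continuation. acc=(acc<<6)|0x3E=0xD33E
Completed: cp=U+D33E (starts at byte 6)
Byte[9]=F0: 4-byte lead, need 3 cont bytes. acc=0x0
Byte[10]=99: continuation. acc=(acc<<6)|0x19=0x19
Byte[11]=BE: continuation. acc=(acc<<6)|0x3E=0x67E
Byte[12]=A0: continuation. acc=(acc<<6)|0x20=0x19FA0
Completed: cp=U+19FA0 (starts at byte 9)
Byte[13]=F0: 4-byte lead, need 3 cont bytes. acc=0x0
Byte[14]=A0: continuation. acc=(acc<<6)|0x20=0x20
Byte[15]=B9: continuation. acc=(acc<<6)|0x39=0x839
Byte[16]=B0: continuation. acc=(acc<<6)|0x30=0x20E70
Completed: cp=U+20E70 (starts at byte 13)

Answer: 0 3 5 6 9 13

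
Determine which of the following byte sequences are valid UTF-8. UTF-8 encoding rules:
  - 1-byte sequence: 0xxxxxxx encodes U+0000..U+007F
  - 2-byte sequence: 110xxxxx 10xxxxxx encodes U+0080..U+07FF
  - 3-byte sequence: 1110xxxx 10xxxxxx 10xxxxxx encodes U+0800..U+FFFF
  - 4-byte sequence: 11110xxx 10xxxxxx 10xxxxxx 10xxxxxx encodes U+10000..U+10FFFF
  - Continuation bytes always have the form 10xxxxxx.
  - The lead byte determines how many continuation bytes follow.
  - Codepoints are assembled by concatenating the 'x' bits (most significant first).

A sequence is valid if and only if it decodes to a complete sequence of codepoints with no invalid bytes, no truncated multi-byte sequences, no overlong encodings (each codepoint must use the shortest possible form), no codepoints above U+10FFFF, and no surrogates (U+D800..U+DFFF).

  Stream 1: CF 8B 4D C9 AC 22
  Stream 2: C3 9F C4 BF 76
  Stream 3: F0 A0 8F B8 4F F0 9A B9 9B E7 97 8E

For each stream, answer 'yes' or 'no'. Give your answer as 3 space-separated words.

Stream 1: decodes cleanly. VALID
Stream 2: decodes cleanly. VALID
Stream 3: decodes cleanly. VALID

Answer: yes yes yes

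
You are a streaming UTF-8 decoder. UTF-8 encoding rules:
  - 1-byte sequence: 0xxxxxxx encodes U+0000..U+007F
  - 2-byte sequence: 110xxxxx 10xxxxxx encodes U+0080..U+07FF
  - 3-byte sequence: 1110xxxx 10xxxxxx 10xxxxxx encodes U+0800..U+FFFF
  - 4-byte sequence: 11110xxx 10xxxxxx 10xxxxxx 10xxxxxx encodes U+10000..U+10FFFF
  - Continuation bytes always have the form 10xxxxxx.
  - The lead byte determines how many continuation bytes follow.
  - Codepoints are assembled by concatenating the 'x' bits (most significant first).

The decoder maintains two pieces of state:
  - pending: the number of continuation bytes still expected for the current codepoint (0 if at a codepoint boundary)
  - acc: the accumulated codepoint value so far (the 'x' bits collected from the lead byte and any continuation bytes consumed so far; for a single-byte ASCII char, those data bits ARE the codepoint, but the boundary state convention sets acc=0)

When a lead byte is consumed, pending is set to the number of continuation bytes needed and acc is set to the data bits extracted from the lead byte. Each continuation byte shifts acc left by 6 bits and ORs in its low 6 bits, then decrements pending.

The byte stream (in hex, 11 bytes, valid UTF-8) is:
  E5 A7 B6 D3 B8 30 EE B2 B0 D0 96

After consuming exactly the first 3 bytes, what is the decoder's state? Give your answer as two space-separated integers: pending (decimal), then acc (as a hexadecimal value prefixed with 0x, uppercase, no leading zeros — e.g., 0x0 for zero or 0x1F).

Byte[0]=E5: 3-byte lead. pending=2, acc=0x5
Byte[1]=A7: continuation. acc=(acc<<6)|0x27=0x167, pending=1
Byte[2]=B6: continuation. acc=(acc<<6)|0x36=0x59F6, pending=0

Answer: 0 0x59F6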